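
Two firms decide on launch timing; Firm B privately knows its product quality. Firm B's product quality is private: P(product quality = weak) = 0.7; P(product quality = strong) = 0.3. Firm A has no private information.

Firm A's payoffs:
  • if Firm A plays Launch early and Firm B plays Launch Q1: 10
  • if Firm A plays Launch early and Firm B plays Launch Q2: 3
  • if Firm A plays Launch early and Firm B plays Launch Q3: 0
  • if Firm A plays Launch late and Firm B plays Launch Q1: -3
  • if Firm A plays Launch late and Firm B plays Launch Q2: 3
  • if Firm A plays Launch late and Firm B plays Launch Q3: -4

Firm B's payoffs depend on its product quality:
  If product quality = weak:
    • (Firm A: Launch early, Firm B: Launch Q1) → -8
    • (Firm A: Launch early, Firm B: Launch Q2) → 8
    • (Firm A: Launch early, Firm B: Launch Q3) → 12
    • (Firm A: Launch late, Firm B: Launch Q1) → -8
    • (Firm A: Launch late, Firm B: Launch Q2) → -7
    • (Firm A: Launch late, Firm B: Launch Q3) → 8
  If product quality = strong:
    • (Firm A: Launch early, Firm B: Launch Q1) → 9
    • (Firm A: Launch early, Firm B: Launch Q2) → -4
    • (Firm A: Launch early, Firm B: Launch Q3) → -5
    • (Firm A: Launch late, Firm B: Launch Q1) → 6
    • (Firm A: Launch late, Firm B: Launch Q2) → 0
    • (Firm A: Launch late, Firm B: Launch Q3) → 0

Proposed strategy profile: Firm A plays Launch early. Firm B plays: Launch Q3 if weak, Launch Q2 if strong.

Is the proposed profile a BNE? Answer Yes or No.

Firm A plays Launch early: E[Launch early] = 0.7·(0) + 0.3·(3) = 0.9; E[Launch late] = -1.9. Best-responding. ✓
Firm B (product quality weak), facing Launch early: Launch Q1 gives -8, Launch Q2 gives 8, Launch Q3 gives 12. Proposed Launch Q3 is best. ✓
Firm B (product quality strong), facing Launch early: Launch Q1 gives 9, Launch Q2 gives -4, Launch Q3 gives -5. Proposed Launch Q2 is not best — profitable deviation exists. ✗

No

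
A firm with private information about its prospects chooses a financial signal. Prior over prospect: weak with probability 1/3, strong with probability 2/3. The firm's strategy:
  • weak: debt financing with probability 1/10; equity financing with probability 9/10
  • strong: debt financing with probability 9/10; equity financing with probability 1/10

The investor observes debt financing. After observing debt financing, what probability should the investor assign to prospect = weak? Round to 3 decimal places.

P(debt financing) = (1/3)·(1/10) + (2/3)·(9/10) = 19/30
P(weak | debt financing) = ((1/3)·(1/10)) / (19/30) = (1/30) / (19/30) = 1/19

0.053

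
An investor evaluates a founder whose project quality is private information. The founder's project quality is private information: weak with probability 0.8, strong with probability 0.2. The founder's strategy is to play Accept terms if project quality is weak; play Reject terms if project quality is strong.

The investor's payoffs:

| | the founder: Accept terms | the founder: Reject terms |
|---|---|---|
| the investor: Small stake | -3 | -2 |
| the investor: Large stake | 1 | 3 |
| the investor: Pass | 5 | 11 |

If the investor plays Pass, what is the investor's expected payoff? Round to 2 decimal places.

6.20

Take the expectation over the founder's project quality, weighting each type's action by its prior probability.
E[Pass] = 0.8·5 + 0.2·11 = 4 + 2.2 = 6.2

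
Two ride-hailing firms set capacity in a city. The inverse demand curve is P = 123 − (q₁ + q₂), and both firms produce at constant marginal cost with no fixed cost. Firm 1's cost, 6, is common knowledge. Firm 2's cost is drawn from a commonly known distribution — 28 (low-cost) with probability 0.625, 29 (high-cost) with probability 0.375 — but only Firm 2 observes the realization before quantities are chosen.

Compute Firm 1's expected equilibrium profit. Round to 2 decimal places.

2158.38

Type-c best response for Firm 2: q₂(c) = (123 − c)/2 − q₁/2.
Firm 1 maximizes expected profit; its first-order condition is 123 − 2q₁ − E[q₂] − 6 = 0.
Substituting E[q₂] and solving: E[c₂] = 28.375, so q₁ = (123 − 2·6 + 28.375)/3 = 46.4583.
E[P] = 123 − (q₁ + E[q₂]) = 52.4583; Firm 1's expected profit = (E[P] − 6)·q₁ = (52.4583 − 6)·46.4583 = 2158.38.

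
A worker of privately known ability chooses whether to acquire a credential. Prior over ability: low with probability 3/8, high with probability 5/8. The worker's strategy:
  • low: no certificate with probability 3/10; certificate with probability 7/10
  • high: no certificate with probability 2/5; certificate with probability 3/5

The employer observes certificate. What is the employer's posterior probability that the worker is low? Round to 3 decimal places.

0.412

P(certificate) = (3/8)·(7/10) + (5/8)·(3/5) = 51/80
P(low | certificate) = ((3/8)·(7/10)) / (51/80) = (21/80) / (51/80) = 7/17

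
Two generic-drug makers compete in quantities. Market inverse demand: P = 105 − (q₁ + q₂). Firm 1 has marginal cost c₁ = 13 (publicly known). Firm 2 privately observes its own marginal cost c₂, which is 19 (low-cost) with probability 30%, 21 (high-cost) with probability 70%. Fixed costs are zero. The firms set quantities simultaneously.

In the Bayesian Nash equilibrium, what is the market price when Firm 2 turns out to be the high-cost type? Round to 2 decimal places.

Type-c best response for Firm 2: q₂(c) = (105 − c)/2 − q₁/2.
Firm 1 maximizes expected profit; its first-order condition is 105 − 2q₁ − E[q₂] − 13 = 0.
Substituting E[q₂] and solving: E[c₂] = 20.4, so q₁ = (105 − 2·13 + 20.4)/3 = 33.1333.
q₂(high-cost) = 25.4333, so P = 105 − (33.1333 + 25.4333) = 46.4333.

46.43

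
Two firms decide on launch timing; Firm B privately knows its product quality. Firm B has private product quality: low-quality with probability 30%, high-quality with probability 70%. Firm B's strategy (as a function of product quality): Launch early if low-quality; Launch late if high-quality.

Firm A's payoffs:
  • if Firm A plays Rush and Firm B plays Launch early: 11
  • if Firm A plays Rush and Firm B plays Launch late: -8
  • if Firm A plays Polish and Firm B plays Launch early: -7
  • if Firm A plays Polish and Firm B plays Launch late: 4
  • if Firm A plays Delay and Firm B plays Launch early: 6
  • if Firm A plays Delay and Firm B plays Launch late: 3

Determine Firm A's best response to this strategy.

Delay

E[Rush] = 0.3·(11) + 0.7·(-8) = -2.3
E[Polish] = 0.3·(-7) + 0.7·(4) = 0.7
E[Delay] = 0.3·(6) + 0.7·(3) = 3.9
Best response: Delay (3.9 is the largest).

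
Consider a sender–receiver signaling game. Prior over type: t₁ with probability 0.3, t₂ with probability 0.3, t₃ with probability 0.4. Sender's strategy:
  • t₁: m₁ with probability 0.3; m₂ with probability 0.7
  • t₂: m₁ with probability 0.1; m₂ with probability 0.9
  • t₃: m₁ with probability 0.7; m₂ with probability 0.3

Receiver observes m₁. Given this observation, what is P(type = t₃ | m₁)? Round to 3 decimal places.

P(m₁) = 0.3·0.3 + 0.3·0.1 + 0.4·0.7 = 0.4
P(t₃ | m₁) = (0.4·0.7) / 0.4 = 0.28 / 0.4 = 0.7

0.700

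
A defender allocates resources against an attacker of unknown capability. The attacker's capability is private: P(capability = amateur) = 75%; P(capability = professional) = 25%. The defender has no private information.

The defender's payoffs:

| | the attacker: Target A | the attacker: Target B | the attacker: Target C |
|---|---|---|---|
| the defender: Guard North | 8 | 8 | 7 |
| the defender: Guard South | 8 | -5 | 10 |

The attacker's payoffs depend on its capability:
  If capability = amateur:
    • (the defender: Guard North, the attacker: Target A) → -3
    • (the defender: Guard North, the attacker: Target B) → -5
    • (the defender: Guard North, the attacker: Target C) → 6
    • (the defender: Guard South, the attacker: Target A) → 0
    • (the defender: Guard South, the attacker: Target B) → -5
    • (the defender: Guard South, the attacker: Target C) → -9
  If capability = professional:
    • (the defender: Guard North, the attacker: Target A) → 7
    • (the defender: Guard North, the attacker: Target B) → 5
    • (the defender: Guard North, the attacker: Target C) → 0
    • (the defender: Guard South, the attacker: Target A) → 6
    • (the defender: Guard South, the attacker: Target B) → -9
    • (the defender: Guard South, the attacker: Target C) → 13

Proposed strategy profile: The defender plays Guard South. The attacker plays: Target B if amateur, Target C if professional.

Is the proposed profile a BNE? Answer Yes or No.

The defender plays Guard South: E[Guard South] = 0.75·(-5) + 0.25·(10) = -1.25; E[Guard North] = 7.75. Not best-responding. ✗
The attacker (capability amateur), facing Guard South: Target A gives 0, Target B gives -5, Target C gives -9. Proposed Target B is not best — profitable deviation exists. ✗
The attacker (capability professional), facing Guard South: Target A gives 6, Target B gives -9, Target C gives 13. Proposed Target C is best. ✓

No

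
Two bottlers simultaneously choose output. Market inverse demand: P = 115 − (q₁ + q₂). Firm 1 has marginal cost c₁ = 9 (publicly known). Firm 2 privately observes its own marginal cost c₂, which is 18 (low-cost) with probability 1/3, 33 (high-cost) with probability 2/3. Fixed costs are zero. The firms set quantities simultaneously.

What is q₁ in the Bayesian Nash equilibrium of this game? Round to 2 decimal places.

41.67

Firm 2 with cost c maximizes (115 − (q₁+q₂) − c)·q₂, giving q₂(c) = (115 − c − q₁)/2.
E[c₂] = 1/3·18 + 2/3·33 = 28
Firm 1's FOC against E[q₂] yields q₁ = (115 − 2·9 + E[c₂])/3 = (115 − 18 + 28)/3 = 41.6667.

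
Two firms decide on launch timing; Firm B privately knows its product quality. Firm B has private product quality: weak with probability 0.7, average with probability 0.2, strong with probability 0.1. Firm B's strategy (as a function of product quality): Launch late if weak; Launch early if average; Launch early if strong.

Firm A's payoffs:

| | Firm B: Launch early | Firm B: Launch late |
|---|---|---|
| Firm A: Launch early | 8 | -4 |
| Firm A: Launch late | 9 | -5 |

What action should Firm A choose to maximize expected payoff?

Launch early

E[Launch early] = 0.7·(-4) + 0.2·(8) + 0.1·(8) = -0.4
E[Launch late] = 0.7·(-5) + 0.2·(9) + 0.1·(9) = -0.8
Best response: Launch early (-0.4 is the largest).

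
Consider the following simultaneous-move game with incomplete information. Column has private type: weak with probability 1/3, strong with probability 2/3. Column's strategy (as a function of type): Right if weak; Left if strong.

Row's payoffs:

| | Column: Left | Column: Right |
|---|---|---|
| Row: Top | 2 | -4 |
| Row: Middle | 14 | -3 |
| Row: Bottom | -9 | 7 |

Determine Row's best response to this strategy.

E[Top] = 1/3·(-4) + 2/3·(2) = 0
E[Middle] = 1/3·(-3) + 2/3·(14) = 25/3
E[Bottom] = 1/3·(7) + 2/3·(-9) = -11/3
Best response: Middle (25/3 is the largest).

Middle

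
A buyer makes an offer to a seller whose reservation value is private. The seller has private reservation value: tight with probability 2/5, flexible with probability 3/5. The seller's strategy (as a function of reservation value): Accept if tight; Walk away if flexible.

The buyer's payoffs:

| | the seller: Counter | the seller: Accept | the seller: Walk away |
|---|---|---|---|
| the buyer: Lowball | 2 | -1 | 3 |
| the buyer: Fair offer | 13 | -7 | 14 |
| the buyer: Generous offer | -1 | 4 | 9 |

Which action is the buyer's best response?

Compute the buyer's expected payoff for each action, taking the expectation over the seller's type.
E[Lowball] = 2/5·(-1) + 3/5·(3) = 7/5
E[Fair offer] = 2/5·(-7) + 3/5·(14) = 28/5
E[Generous offer] = 2/5·(4) + 3/5·(9) = 7
Best response: Generous offer (7 is the largest).

Generous offer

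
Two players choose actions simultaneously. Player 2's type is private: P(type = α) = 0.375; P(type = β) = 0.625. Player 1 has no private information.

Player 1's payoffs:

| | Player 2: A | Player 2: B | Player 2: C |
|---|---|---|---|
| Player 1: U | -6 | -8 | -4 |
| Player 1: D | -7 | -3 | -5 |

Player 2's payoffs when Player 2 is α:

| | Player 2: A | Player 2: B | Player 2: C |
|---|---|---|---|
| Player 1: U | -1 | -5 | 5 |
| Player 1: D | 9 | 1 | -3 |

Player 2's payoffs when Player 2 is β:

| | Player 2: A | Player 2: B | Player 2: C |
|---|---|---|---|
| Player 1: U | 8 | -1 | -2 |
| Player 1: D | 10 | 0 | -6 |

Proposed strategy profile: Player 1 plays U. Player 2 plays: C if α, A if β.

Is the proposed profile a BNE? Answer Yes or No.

Yes

Player 1 plays U: E[U] = 0.375·(-4) + 0.625·(-6) = -5.25; E[D] = -6.25. Best-responding. ✓
Player 2 (type α), facing U: A gives -1, B gives -5, C gives 5. Proposed C is best. ✓
Player 2 (type β), facing U: A gives 8, B gives -1, C gives -2. Proposed A is best. ✓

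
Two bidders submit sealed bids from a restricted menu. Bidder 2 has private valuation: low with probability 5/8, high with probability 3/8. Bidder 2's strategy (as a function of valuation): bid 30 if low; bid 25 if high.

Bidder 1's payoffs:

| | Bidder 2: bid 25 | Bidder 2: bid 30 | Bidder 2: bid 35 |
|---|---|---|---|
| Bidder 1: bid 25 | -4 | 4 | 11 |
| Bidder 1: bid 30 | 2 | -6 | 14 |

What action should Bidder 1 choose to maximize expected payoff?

Compute Bidder 1's expected payoff for each action, taking the expectation over Bidder 2's type.
E[bid 25] = 5/8·(4) + 3/8·(-4) = 1
E[bid 30] = 5/8·(-6) + 3/8·(2) = -3
Best response: bid 25 (1 is the largest).

bid 25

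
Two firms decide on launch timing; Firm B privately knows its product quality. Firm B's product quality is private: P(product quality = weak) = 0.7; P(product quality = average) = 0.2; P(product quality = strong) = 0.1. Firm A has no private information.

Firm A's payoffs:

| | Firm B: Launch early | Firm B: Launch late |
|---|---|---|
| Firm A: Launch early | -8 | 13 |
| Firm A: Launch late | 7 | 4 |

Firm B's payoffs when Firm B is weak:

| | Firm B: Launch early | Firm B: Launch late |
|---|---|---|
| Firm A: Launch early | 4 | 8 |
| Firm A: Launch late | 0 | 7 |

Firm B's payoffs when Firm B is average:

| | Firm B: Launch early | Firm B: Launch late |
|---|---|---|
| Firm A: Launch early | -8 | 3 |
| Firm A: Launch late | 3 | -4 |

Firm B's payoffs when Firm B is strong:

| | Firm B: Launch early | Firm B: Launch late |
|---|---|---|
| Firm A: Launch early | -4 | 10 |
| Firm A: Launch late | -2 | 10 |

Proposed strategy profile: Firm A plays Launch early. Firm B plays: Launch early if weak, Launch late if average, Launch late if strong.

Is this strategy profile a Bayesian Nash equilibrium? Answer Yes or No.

No

Firm A plays Launch early: E[Launch early] = 0.7·(-8) + 0.2·(13) + 0.1·(13) = -1.7; E[Launch late] = 6.1. Not best-responding. ✗
Firm B (product quality weak), facing Launch early: Launch early gives 4, Launch late gives 8. Proposed Launch early is not best — profitable deviation exists. ✗
Firm B (product quality average), facing Launch early: Launch early gives -8, Launch late gives 3. Proposed Launch late is best. ✓
Firm B (product quality strong), facing Launch early: Launch early gives -4, Launch late gives 10. Proposed Launch late is best. ✓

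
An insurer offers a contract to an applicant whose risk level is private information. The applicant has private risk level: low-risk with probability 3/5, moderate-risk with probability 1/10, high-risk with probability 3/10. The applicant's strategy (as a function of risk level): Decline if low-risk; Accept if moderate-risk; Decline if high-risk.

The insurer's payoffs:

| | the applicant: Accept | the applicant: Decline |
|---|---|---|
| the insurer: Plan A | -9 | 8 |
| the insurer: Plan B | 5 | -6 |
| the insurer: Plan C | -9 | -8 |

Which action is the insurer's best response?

Compute the insurer's expected payoff for each action, taking the expectation over the applicant's type.
E[Plan A] = 3/5·(8) + 1/10·(-9) + 3/10·(8) = 63/10
E[Plan B] = 3/5·(-6) + 1/10·(5) + 3/10·(-6) = -49/10
E[Plan C] = 3/5·(-8) + 1/10·(-9) + 3/10·(-8) = -81/10
Best response: Plan A (63/10 is the largest).

Plan A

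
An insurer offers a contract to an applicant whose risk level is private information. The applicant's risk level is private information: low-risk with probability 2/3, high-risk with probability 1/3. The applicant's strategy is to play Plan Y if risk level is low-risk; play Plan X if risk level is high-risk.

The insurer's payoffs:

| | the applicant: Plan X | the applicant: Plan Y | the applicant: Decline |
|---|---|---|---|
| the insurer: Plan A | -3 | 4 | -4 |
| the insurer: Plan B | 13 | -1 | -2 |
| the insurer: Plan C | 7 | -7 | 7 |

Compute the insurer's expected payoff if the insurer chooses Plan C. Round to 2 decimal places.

Take the expectation over the applicant's risk level, weighting each type's action by its prior probability.
E[Plan C] = 2/3·(-7) + 1/3·7 = (-14/3) + 7/3 = -7/3

-2.33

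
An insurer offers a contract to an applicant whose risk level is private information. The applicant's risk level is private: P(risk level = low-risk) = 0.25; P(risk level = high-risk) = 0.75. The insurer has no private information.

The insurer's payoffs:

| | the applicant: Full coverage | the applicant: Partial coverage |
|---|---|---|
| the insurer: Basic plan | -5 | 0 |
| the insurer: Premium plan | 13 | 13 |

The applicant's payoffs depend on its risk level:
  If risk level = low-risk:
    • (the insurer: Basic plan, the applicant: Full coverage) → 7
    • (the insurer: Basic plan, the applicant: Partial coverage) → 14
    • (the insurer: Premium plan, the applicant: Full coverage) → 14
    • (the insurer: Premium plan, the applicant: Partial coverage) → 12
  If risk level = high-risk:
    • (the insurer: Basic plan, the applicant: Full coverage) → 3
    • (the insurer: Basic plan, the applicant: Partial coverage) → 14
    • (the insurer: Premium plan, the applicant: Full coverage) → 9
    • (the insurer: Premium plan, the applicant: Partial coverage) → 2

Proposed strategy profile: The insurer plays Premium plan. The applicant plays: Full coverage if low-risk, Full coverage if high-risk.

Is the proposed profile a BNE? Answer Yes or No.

The insurer plays Premium plan: E[Premium plan] = 0.25·(13) + 0.75·(13) = 13; E[Basic plan] = -5. Best-responding. ✓
The applicant (risk level low-risk), facing Premium plan: Full coverage gives 14, Partial coverage gives 12. Proposed Full coverage is best. ✓
The applicant (risk level high-risk), facing Premium plan: Full coverage gives 9, Partial coverage gives 2. Proposed Full coverage is best. ✓

Yes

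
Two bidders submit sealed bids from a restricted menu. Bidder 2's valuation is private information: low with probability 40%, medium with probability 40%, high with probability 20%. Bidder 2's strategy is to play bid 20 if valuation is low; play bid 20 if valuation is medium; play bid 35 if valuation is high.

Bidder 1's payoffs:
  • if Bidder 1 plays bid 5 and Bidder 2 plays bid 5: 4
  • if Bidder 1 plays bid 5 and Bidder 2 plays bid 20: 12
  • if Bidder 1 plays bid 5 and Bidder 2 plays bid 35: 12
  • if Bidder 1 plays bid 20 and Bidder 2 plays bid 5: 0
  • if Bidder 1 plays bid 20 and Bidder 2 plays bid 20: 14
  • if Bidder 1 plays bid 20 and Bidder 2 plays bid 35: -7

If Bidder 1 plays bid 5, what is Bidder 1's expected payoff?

12

Take the expectation over Bidder 2's valuation, weighting each type's action by its prior probability.
E[bid 5] = 0.4·12 + 0.4·12 + 0.2·12 = 4.8 + 4.8 + 2.4 = 12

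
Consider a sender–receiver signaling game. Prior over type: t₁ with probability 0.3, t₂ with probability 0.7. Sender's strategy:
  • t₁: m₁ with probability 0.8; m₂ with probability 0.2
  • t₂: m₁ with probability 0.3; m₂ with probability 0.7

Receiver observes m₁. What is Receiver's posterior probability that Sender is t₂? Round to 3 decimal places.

0.467

P(m₁) = 0.3·0.8 + 0.7·0.3 = 0.45
P(t₂ | m₁) = (0.7·0.3) / 0.45 = 0.21 / 0.45 = 0.466667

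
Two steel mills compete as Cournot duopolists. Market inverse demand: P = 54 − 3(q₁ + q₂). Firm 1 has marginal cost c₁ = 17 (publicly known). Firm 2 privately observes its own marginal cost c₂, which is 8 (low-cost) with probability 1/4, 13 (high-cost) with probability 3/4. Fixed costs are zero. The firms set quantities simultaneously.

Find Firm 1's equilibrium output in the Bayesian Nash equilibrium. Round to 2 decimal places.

Type-c best response for Firm 2: q₂(c) = (54 − c)/6 − q₁/2.
Firm 1 maximizes expected profit; its first-order condition is 54 − 6q₁ − 3E[q₂] − 17 = 0.
Substituting E[q₂] and solving: E[c₂] = 11.75, so q₁ = (54 − 2·17 + 11.75)/9 = 3.52778.

3.53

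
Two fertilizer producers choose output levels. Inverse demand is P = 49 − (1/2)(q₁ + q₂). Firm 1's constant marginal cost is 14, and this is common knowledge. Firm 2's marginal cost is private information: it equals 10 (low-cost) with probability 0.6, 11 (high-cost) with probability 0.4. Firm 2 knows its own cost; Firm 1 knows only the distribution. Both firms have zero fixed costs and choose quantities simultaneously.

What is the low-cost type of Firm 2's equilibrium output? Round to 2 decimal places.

28.53

Firm 2 with cost c maximizes (49 − (1/2)(q₁+q₂) − c)·q₂, giving q₂(c) = (49 − c − (1/2)q₁).
E[c₂] = 0.6·10 + 0.4·11 = 10.4
Firm 1's FOC against E[q₂] yields q₁ = (49 − 2·14 + E[c₂])/(3/2) = (49 − 28 + 10.4)/(3/2) = 20.9333.
q₂(low-cost) = (49 − 10 − (1/2)·20.9333) = 28.5333.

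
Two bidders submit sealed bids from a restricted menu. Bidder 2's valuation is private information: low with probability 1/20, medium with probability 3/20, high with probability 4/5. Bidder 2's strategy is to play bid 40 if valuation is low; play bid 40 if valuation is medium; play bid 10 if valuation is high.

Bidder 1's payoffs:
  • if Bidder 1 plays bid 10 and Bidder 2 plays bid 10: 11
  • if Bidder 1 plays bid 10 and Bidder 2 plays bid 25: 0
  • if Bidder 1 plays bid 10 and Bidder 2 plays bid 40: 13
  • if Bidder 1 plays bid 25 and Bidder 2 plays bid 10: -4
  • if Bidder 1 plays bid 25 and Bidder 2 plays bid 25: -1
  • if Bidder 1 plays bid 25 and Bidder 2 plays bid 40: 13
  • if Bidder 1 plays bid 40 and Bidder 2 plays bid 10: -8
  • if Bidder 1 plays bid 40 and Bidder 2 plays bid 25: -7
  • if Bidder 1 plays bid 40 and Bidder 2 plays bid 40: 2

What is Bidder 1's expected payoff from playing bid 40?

-6

Take the expectation over Bidder 2's valuation, weighting each type's action by its prior probability.
E[bid 40] = 1/20·2 + 3/20·2 + 4/5·(-8) = 1/10 + 3/10 + (-32/5) = -6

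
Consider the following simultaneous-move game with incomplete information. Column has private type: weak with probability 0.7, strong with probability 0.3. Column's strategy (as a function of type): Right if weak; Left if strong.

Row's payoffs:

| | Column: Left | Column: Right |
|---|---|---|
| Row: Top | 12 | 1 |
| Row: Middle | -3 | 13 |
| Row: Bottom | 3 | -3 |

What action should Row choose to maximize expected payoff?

Middle

E[Top] = 0.7·(1) + 0.3·(12) = 4.3
E[Middle] = 0.7·(13) + 0.3·(-3) = 8.2
E[Bottom] = 0.7·(-3) + 0.3·(3) = -1.2
Best response: Middle (8.2 is the largest).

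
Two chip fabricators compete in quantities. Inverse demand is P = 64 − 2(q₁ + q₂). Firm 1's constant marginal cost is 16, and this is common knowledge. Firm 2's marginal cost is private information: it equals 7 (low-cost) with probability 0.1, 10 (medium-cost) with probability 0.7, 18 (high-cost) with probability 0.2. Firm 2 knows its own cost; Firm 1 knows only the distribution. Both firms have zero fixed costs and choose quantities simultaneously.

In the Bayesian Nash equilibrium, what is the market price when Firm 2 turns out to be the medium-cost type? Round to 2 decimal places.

29.78

Type-c best response for Firm 2: q₂(c) = (64 − c)/4 − q₁/2.
Firm 1 maximizes expected profit; its first-order condition is 64 − 4q₁ − 2E[q₂] − 16 = 0.
Substituting E[q₂] and solving: E[c₂] = 11.3, so q₁ = (64 − 2·16 + 11.3)/6 = 7.21667.
q₂(medium-cost) = 9.89167, so P = 64 − 2·(7.21667 + 9.89167) = 29.7833.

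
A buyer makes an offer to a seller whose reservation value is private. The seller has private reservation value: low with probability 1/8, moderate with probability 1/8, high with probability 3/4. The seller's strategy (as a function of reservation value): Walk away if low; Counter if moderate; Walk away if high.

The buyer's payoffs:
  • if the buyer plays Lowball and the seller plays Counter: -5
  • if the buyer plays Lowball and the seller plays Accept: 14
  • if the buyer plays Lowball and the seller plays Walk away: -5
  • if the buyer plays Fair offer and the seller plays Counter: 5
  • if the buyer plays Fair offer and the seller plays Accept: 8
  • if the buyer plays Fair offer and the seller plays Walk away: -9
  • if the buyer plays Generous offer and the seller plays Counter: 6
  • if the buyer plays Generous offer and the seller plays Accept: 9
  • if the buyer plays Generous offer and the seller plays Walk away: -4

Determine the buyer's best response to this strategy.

Generous offer

E[Lowball] = 1/8·(-5) + 1/8·(-5) + 3/4·(-5) = -5
E[Fair offer] = 1/8·(-9) + 1/8·(5) + 3/4·(-9) = -29/4
E[Generous offer] = 1/8·(-4) + 1/8·(6) + 3/4·(-4) = -11/4
Best response: Generous offer (-11/4 is the largest).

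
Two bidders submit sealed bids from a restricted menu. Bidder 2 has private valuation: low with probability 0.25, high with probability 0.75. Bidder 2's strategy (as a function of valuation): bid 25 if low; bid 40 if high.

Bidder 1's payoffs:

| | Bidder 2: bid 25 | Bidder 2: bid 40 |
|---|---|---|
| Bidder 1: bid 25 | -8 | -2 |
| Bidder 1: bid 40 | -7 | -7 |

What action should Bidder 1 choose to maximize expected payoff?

bid 25

E[bid 25] = 0.25·(-8) + 0.75·(-2) = -3.5
E[bid 40] = 0.25·(-7) + 0.75·(-7) = -7
Best response: bid 25 (-3.5 is the largest).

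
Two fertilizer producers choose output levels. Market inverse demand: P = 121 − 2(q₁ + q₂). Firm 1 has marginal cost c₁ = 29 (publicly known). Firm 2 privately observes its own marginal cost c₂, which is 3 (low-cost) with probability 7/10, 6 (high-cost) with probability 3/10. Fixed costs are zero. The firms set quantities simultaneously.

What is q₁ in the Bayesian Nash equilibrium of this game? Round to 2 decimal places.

Each type of Firm 2 best-responds to q₁; Firm 1 best-responds to the expected q₂ over Firm 2's types.
Firm 2 with cost c maximizes (121 − 2(q₁+q₂) − c)·q₂, giving q₂(c) = (121 − c − 2q₁)/4.
E[c₂] = 7/10·3 + 3/10·6 = 3.9
Firm 1's FOC against E[q₂] yields q₁ = (121 − 2·29 + E[c₂])/6 = (121 − 58 + 3.9)/6 = 11.15.

11.15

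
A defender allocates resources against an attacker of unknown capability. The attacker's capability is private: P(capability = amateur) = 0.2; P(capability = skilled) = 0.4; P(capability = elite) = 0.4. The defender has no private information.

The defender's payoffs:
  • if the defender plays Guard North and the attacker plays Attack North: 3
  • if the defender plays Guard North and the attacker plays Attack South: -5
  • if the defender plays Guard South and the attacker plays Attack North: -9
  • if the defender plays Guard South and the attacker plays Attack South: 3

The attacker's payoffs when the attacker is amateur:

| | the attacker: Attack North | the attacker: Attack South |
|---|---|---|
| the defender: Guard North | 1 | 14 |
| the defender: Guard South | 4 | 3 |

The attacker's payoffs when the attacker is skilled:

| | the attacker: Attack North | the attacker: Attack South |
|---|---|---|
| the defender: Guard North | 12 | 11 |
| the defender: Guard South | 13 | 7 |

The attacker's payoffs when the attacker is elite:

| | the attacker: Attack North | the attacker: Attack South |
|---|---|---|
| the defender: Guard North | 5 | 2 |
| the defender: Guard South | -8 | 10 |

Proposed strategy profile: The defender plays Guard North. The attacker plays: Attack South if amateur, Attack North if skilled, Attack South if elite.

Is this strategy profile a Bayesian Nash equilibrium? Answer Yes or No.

The defender plays Guard North: E[Guard North] = 0.2·(-5) + 0.4·(3) + 0.4·(-5) = -1.8; E[Guard South] = -1.8. Best-responding. ✓
The attacker (capability amateur), facing Guard North: Attack North gives 1, Attack South gives 14. Proposed Attack South is best. ✓
The attacker (capability skilled), facing Guard North: Attack North gives 12, Attack South gives 11. Proposed Attack North is best. ✓
The attacker (capability elite), facing Guard North: Attack North gives 5, Attack South gives 2. Proposed Attack South is not best — profitable deviation exists. ✗

No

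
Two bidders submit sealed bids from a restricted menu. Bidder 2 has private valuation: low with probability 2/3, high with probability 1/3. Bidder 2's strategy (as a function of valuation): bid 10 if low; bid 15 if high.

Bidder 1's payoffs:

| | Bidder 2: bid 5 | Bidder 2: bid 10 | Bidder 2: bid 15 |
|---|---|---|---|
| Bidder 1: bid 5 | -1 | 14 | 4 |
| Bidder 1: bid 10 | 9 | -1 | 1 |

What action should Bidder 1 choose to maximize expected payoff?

bid 5

E[bid 5] = 2/3·(14) + 1/3·(4) = 32/3
E[bid 10] = 2/3·(-1) + 1/3·(1) = -1/3
Best response: bid 5 (32/3 is the largest).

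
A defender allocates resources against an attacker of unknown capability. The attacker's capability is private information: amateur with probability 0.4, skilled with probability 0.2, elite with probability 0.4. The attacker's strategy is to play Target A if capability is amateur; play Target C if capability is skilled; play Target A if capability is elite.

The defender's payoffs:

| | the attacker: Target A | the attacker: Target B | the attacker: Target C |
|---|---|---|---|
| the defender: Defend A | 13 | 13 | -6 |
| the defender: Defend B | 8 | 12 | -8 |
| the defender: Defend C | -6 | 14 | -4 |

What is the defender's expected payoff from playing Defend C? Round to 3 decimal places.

-5.600

E[Defend C] = 0.4·(-6) + 0.2·(-4) + 0.4·(-6) = (-2.4) + (-0.8) + (-2.4) = -5.6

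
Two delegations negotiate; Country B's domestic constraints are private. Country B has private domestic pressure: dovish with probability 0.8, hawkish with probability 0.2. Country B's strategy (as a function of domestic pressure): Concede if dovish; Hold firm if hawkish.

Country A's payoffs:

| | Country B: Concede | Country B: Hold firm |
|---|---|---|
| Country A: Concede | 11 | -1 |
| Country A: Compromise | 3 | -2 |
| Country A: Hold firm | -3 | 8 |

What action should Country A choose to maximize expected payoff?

Concede

E[Concede] = 0.8·(11) + 0.2·(-1) = 8.6
E[Compromise] = 0.8·(3) + 0.2·(-2) = 2
E[Hold firm] = 0.8·(-3) + 0.2·(8) = -0.8
Best response: Concede (8.6 is the largest).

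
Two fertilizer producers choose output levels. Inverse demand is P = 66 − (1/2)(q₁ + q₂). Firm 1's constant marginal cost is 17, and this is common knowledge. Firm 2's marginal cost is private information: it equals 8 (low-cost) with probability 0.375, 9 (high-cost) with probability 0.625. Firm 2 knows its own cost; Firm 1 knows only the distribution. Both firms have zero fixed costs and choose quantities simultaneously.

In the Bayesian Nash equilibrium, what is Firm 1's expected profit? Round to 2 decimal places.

366.75

Firm 2 with cost c maximizes (66 − (1/2)(q₁+q₂) − c)·q₂, giving q₂(c) = (66 − c − (1/2)q₁).
E[c₂] = 0.375·8 + 0.625·9 = 8.625
Firm 1's FOC against E[q₂] yields q₁ = (66 − 2·17 + E[c₂])/(3/2) = (66 − 34 + 8.625)/(3/2) = 27.0833.
E[P] = 66 − (1/2)·(q₁ + E[q₂]) = 30.5417; Firm 1's expected profit = (E[P] − 17)·q₁ = (30.5417 − 17)·27.0833 = 366.753.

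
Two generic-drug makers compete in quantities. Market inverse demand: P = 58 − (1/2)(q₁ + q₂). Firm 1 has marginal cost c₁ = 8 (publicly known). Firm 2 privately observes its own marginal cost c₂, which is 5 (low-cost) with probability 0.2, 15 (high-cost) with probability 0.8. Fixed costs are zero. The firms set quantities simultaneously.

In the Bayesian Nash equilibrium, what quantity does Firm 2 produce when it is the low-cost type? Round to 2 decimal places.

Type-c best response for Firm 2: q₂(c) = (58 − c) − q₁/2.
Firm 1 maximizes expected profit; its first-order condition is 58 − q₁ − (1/2)E[q₂] − 8 = 0.
Substituting E[q₂] and solving: E[c₂] = 13, so q₁ = (58 − 2·8 + 13)/(3/2) = 36.6667.
q₂(low-cost) = (58 − 5 − (1/2)·36.6667) = 34.6667.

34.67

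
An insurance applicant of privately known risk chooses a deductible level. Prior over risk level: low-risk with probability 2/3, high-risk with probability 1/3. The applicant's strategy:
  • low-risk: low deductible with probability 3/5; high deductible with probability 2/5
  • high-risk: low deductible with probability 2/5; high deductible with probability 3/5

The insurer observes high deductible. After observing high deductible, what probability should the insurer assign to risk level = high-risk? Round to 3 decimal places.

P(high deductible) = (2/3)·(2/5) + (1/3)·(3/5) = 7/15
P(high-risk | high deductible) = ((1/3)·(3/5)) / (7/15) = (1/5) / (7/15) = 3/7

0.429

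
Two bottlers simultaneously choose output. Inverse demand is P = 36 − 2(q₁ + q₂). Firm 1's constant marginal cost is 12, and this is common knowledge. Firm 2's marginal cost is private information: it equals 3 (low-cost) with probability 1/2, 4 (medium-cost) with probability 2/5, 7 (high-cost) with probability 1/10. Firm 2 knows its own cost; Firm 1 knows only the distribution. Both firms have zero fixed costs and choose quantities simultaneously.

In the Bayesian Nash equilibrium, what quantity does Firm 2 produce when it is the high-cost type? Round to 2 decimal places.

5.93

Each type of Firm 2 best-responds to q₁; Firm 1 best-responds to the expected q₂ over Firm 2's types.
Firm 2 with cost c maximizes (36 − 2(q₁+q₂) − c)·q₂, giving q₂(c) = (36 − c − 2q₁)/4.
E[c₂] = 1/2·3 + 2/5·4 + 1/10·7 = 3.8
Firm 1's FOC against E[q₂] yields q₁ = (36 − 2·12 + E[c₂])/6 = (36 − 24 + 3.8)/6 = 2.63333.
q₂(high-cost) = (36 − 7 − 2·2.63333)/4 = 5.93333.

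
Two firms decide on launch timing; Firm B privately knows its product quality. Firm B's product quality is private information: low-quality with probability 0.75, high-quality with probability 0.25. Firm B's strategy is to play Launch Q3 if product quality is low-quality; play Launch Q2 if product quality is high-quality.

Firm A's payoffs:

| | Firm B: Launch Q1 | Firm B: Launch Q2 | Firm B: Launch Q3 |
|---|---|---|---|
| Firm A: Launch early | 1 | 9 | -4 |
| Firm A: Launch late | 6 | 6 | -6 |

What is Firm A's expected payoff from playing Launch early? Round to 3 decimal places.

-0.750

E[Launch early] = 0.75·(-4) + 0.25·9 = (-3) + 2.25 = -0.75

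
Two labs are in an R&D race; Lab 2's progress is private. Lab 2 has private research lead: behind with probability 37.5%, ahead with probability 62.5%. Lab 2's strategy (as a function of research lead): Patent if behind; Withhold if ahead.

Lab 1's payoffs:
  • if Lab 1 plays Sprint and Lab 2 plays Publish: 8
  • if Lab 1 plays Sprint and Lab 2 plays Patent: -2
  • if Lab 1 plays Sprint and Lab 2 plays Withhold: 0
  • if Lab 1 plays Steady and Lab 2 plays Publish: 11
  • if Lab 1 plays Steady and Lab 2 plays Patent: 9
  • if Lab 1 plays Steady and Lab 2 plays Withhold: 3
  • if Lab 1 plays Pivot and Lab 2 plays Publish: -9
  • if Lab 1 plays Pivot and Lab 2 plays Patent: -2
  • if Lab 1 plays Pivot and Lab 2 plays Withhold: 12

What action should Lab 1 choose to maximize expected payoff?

E[Sprint] = 0.375·(-2) + 0.625·(0) = -0.75
E[Steady] = 0.375·(9) + 0.625·(3) = 5.25
E[Pivot] = 0.375·(-2) + 0.625·(12) = 6.75
Best response: Pivot (6.75 is the largest).

Pivot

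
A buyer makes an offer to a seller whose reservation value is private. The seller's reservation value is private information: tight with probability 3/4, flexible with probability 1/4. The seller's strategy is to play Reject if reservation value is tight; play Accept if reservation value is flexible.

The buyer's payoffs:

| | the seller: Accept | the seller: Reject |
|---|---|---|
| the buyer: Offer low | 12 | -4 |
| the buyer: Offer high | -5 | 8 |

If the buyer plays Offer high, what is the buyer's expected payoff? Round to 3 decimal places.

4.750

E[Offer high] = 3/4·8 + 1/4·(-5) = 6 + (-5/4) = 19/4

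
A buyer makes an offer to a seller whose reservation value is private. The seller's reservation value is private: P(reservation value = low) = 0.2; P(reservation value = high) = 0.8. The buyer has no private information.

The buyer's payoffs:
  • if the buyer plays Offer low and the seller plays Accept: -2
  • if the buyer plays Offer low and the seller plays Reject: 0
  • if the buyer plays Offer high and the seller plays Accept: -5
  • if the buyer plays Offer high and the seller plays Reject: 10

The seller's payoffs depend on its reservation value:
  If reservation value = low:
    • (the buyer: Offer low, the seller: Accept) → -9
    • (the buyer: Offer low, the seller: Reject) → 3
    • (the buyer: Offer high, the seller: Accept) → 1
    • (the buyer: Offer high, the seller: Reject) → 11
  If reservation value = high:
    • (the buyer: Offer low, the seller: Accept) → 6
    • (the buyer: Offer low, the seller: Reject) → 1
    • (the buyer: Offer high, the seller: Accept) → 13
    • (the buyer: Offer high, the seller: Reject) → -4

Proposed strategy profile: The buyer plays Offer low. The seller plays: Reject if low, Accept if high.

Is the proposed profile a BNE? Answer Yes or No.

The buyer plays Offer low: E[Offer low] = 0.2·(0) + 0.8·(-2) = -1.6; E[Offer high] = -2. Best-responding. ✓
The seller (reservation value low), facing Offer low: Accept gives -9, Reject gives 3. Proposed Reject is best. ✓
The seller (reservation value high), facing Offer low: Accept gives 6, Reject gives 1. Proposed Accept is best. ✓

Yes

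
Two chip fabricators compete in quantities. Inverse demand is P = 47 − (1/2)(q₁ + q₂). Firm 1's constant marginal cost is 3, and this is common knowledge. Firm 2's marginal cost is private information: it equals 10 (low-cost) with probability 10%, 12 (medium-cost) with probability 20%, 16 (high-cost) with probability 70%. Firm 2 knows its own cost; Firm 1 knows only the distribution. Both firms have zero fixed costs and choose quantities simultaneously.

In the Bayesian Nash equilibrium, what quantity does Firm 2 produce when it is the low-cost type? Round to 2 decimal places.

18.47

Firm 2 with cost c maximizes (47 − (1/2)(q₁+q₂) − c)·q₂, giving q₂(c) = (47 − c − (1/2)q₁).
E[c₂] = 0.1·10 + 0.2·12 + 0.7·16 = 14.6
Firm 1's FOC against E[q₂] yields q₁ = (47 − 2·3 + E[c₂])/(3/2) = (47 − 6 + 14.6)/(3/2) = 37.0667.
q₂(low-cost) = (47 − 10 − (1/2)·37.0667) = 18.4667.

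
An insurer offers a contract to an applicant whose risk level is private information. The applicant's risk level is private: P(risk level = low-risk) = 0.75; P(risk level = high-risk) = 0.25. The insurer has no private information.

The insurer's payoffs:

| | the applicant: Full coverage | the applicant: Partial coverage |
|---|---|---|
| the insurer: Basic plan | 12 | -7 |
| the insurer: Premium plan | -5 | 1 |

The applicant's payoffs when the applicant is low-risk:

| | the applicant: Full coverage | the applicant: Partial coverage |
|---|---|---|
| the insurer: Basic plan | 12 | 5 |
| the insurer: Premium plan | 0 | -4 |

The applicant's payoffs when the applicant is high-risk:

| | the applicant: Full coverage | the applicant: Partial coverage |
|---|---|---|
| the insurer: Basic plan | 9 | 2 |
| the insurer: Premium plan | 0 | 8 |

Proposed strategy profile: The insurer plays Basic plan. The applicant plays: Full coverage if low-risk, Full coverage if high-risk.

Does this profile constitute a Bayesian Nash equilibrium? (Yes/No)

The insurer plays Basic plan: E[Basic plan] = 0.75·(12) + 0.25·(12) = 12; E[Premium plan] = -5. Best-responding. ✓
The applicant (risk level low-risk), facing Basic plan: Full coverage gives 12, Partial coverage gives 5. Proposed Full coverage is best. ✓
The applicant (risk level high-risk), facing Basic plan: Full coverage gives 9, Partial coverage gives 2. Proposed Full coverage is best. ✓

Yes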